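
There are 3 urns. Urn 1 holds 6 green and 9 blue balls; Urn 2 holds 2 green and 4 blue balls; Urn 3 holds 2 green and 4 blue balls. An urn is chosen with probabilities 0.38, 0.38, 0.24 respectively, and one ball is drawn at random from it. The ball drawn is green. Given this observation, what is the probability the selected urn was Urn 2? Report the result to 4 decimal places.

Posterior probability ≈ 0.3532

P(green|Urn 1) = 0.4; P(green|Urn 2) = 0.3333; P(green|Urn 3) = 0.3333.
Prior × likelihood for each source: 0.38·0.4=0.1520, 0.38·0.3333=0.1267, 0.24·0.3333=0.08000. Summing gives P(green) = 0.35867.
P(Urn 2 | green) = 0.1267 / 0.35867 = 0.3532.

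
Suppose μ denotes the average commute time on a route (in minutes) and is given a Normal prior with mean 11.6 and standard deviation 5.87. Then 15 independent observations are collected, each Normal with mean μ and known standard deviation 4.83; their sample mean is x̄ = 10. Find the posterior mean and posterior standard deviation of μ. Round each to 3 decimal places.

Prior precision 1/τ₀² = 1/5.87² = 0.0290218; data precision n/σ² = 15/4.83² = 0.642979.
Posterior precision = 0.0290218 + 0.642979 = 0.672001, giving posterior SD = 1/√0.672001 = 1.220.
Posterior mean = (0.0290218·11.6 + 0.642979·10) / 0.672001 = 10.069.

Posterior mean ≈ 10.069; posterior SD ≈ 1.220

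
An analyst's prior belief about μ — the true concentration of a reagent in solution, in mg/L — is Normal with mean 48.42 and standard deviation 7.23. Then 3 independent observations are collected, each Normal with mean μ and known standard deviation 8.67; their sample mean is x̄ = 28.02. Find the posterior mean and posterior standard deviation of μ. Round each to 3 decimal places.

Posterior mean ≈ 34.630; posterior SD ≈ 4.116

Prior precision 1/τ₀² = 1/7.23² = 0.0191304; data precision n/σ² = 3/8.67² = 0.0399101.
Posterior precision = 0.0191304 + 0.0399101 = 0.0590405, giving posterior SD = 1/√0.0590405 = 4.116.
Posterior mean = (0.0191304·48.42 + 0.0399101·28.02) / 0.0590405 = 34.630.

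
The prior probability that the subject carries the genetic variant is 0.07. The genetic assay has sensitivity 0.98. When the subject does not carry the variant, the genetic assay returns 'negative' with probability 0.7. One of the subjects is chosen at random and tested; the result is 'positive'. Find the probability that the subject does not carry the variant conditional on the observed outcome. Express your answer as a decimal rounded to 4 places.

P(¬H | E) ≈ 0.8026

Let H be the event that the subject carries the genetic variant. P(H) = 0.07, so P(¬H) = 0.93. With E the 'positive' result, P(E|H) = 0.98 and P(E|¬H) = 0.3.
P(E) = 0.98·0.07 + 0.3·0.93 = 0.068600 + 0.27900 = 0.34760.
By Bayes' theorem, P(H|E) = 0.068600 / 0.34760 = 0.1974. Hence P(¬H|E) = 1 − 0.1974 = 0.8026.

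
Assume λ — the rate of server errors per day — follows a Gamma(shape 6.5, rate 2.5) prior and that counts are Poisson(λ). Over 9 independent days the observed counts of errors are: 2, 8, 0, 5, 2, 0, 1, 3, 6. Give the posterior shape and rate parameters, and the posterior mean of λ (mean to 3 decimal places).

Posterior: Gamma(shape=33.5, rate=11.5); mean ≈ 2.913

Total count ∑xᵢ = 27 over n = 9 days.
Gamma is conjugate to the Poisson likelihood: posterior is Gamma(shape = 6.5+27 = 33.5, rate = 2.5+9 = 11.5).
E[λ | data] = 33.5/11.5 = 2.913.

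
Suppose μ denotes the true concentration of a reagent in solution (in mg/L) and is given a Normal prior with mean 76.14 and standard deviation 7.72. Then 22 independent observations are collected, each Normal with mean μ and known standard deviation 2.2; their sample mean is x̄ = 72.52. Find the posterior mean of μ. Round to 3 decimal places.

Posterior mean ≈ 72.533

With known σ, the Normal prior is conjugate. Weight on the data is w = (n/σ²)/(n/σ² + 1/τ₀²) = 4.54545/(4.54545+0.0167790) = 0.99632.
Posterior mean = w·x̄ + (1−w)·μ₀ = 0.99632·72.52 + 0.0036778·76.14 = 72.533.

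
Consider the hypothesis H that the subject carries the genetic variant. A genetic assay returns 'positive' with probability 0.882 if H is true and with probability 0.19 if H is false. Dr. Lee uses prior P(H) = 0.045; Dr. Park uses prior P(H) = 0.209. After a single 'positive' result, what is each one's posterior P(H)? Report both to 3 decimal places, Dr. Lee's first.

Dr. Lee: 0.179; Dr. Park: 0.551

P('+'|H) = 0.882, P('+'|¬H) = 0.19.
Dr. Lee: numerator 0.882·0.045 = 0.039690; evidence = 0.039690+0.19·0.955 = 0.22114; posterior = 0.179.
Dr. Park: numerator 0.882·0.209 = 0.18434; evidence = 0.18434+0.19·0.791 = 0.33463; posterior = 0.551.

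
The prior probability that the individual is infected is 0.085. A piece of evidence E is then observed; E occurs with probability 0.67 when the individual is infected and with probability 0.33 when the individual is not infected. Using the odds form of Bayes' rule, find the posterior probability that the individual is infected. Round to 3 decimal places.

Prior odds = 0.085/(1−0.085) = 0.092896. In log-odds, ln(0.092896) = -2.3763.
Add log likelihood ratio: ln(2.0303) = 0.70819.
Posterior log-odds = -1.6681, so posterior odds = exp(-1.6681) = 0.18861. Converting, P(H|E) = 0.18861/1.1886 = 0.159.

Posterior probability ≈ 0.159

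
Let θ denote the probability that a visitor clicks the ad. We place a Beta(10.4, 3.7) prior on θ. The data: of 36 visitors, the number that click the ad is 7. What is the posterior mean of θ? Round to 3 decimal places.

Posterior mean ≈ 0.347

Observing 7 successes and 29 failures updates Beta(10.4, 3.7) by adding the success and failure counts to the two shape parameters: α = 10.4+7 = 17.4, β = 3.7+29 = 32.7.
E[θ | data] = 17.4/(17.4+32.7) = 0.347.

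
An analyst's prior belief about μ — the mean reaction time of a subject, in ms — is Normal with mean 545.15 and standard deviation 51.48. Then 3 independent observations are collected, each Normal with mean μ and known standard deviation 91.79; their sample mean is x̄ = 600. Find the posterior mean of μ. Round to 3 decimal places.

Prior precision 1/τ₀² = 1/51.48² = 0.00037733; data precision n/σ² = 3/91.79² = 0.00035607.
Posterior precision = 0.00037733 + 0.00035607 = 0.00073340.
Posterior mean = (0.00037733·545.15 + 0.00035607·600) / 0.00073340 = 571.780.

Posterior mean ≈ 571.780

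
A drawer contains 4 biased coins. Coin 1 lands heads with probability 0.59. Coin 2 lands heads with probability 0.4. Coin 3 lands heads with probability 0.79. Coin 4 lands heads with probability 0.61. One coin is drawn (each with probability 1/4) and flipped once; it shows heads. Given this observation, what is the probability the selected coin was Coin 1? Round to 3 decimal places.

Tabulate prior·likelihood by source: [1] prior 0.25, lik 0.59, product 0.1475; [2] prior 0.25, lik 0.4, product 0.1000; [3] prior 0.25, lik 0.79, product 0.1975; [4] prior 0.25, lik 0.61, product 0.1525.
Normalizing constant = 0.59750; the posterior for Coin 1 is its product over the sum, 0.1475/0.59750 = 0.247.

Posterior probability ≈ 0.247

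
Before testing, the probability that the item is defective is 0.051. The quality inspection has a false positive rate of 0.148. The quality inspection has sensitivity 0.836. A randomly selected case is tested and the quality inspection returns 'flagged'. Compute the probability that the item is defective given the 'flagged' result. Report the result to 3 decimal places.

Let H be the event that the item is defective. P(H) = 0.051, so P(¬H) = 0.949. With E the 'flagged' result, P(E|H) = 0.836 and P(E|¬H) = 0.148.
P(E) = 0.836·0.051 + 0.148·0.949 = 0.042636 + 0.14045 = 0.18309.
By Bayes' theorem, P(H|E) = 0.042636 / 0.18309 = 0.233.

P(H | E) ≈ 0.233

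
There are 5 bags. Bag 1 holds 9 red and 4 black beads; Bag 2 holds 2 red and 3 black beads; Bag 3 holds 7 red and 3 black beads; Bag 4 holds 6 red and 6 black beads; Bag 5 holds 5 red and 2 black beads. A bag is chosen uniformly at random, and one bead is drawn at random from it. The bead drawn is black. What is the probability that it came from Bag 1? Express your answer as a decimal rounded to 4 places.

P(black|Bag 1) = 0.3077; P(black|Bag 2) = 0.6; P(black|Bag 3) = 0.3; P(black|Bag 4) = 0.5; P(black|Bag 5) = 0.2857.
Prior × likelihood for each source: 0.2·0.3077=0.06154, 0.2·0.6=0.1200, 0.2·0.3=0.06000, 0.2·0.5=0.1000, 0.2·0.2857=0.05714. Summing gives P(black) = 0.39868.
P(Bag 1 | black) = 0.06154 / 0.39868 = 0.1544.

Posterior probability ≈ 0.1544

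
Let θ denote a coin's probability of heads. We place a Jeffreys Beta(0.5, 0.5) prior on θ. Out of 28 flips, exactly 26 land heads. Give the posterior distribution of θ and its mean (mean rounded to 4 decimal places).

The binomial likelihood is conjugate to the Beta prior: with 26 successes and 2 failures, the posterior is Beta(0.5+26, 0.5+2) = Beta(26.5, 2.5).
E[θ | data] = 26.5/(26.5+2.5) = 0.9138.

Posterior: Beta(26.5, 2.5); mean ≈ 0.9138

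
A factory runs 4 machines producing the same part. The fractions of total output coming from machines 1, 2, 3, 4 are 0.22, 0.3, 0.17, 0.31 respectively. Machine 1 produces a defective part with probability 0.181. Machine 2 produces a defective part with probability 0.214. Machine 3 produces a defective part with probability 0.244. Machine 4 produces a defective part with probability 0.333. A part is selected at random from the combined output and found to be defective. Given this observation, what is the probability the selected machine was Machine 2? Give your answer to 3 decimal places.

Posterior probability ≈ 0.258

P(defective|M1) = 0.181; P(defective|M2) = 0.214; P(defective|M3) = 0.244; P(defective|M4) = 0.333.
Prior × likelihood for each source: 0.22·0.181=0.03982, 0.3·0.214=0.06420, 0.17·0.244=0.04148, 0.31·0.333=0.1032. Summing gives P(defective) = 0.24873.
P(Machine 2 | defective) = 0.06420 / 0.24873 = 0.258.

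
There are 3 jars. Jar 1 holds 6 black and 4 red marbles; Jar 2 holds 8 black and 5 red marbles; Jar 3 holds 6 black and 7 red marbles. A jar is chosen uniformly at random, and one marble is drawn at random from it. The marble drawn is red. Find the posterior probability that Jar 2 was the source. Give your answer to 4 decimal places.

Posterior probability ≈ 0.2907

P(red|Jar 1) = 0.4; P(red|Jar 2) = 0.3846; P(red|Jar 3) = 0.5385.
Prior × likelihood for each source: 0.333333·0.4=0.1333, 0.333333·0.3846=0.1282, 0.333333·0.5385=0.1795. Summing gives P(red) = 0.44103.
P(Jar 2 | red) = 0.1282 / 0.44103 = 0.2907.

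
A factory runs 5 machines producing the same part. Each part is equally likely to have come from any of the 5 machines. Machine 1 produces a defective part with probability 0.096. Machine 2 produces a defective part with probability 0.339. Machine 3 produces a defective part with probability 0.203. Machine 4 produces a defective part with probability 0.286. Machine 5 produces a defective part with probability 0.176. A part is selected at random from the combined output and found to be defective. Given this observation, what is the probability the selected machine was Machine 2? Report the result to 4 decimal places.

Posterior probability ≈ 0.3082

Tabulate prior·likelihood by source: [1] prior 0.2, lik 0.096, product 0.01920; [2] prior 0.2, lik 0.339, product 0.06780; [3] prior 0.2, lik 0.203, product 0.04060; [4] prior 0.2, lik 0.286, product 0.05720; [5] prior 0.2, lik 0.176, product 0.03520.
Normalizing constant = 0.22000; the posterior for Machine 2 is its product over the sum, 0.06780/0.22000 = 0.3082.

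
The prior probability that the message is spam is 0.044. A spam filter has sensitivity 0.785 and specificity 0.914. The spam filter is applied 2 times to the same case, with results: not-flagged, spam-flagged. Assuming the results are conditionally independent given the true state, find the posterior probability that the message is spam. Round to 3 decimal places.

Let H be the event that the message is spam; start with P(H) = 0.044. P('spam-flagged'|H) = 0.785, P('spam-flagged'|¬H) = 0.086.
Update on result 1 ('not-flagged'): P(H) ← 0.215·0.0440 / (0.215·0.0440 + 0.914·0.9560) = 0.0094600/0.88324 = 0.0107.
Update on result 2 ('spam-flagged'): P(H) ← 0.785·0.0107 / (0.785·0.0107 + 0.086·0.9893) = 0.0084078/0.093487 = 0.0899.

Posterior P(H) ≈ 0.090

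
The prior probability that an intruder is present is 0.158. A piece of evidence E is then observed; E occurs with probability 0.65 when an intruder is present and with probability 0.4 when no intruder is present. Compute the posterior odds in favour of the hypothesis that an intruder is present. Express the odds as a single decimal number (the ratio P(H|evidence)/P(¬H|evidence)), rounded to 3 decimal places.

Prior odds = 0.158/(1−0.158) = 0.18765. In log-odds, ln(0.18765) = -1.6732.
Add log likelihood ratio: ln(1.6250) = 0.48551.
Posterior log-odds = -1.1877, so posterior odds = exp(-1.1877) = 0.30493.

Posterior odds ≈ 0.305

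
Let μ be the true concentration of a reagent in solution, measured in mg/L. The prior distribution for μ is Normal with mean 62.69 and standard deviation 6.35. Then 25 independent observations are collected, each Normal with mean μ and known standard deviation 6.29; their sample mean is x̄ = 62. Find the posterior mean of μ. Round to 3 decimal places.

Prior precision 1/τ₀² = 1/6.35² = 0.0248000; data precision n/σ² = 25/6.29² = 0.631886.
Posterior precision = 0.0248000 + 0.631886 = 0.656686.
Posterior mean = (0.0248000·62.69 + 0.631886·62) / 0.656686 = 62.026.

Posterior mean ≈ 62.026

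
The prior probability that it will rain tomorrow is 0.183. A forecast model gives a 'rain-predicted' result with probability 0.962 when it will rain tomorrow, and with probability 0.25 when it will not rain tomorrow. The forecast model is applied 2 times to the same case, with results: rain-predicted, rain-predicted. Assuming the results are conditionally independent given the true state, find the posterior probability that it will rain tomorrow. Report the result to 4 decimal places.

Let H be the event that it will rain tomorrow; start with P(H) = 0.183. P('rain-predicted'|H) = 0.962, P('rain-predicted'|¬H) = 0.25.
Update on result 1 ('rain-predicted'): P(H) ← 0.962·0.1830 / (0.962·0.1830 + 0.25·0.8170) = 0.17605/0.38030 = 0.4629.
Update on result 2 ('rain-predicted'): P(H) ← 0.962·0.4629 / (0.962·0.4629 + 0.25·0.5371) = 0.44533/0.57960 = 0.7683.

Posterior P(H) ≈ 0.7683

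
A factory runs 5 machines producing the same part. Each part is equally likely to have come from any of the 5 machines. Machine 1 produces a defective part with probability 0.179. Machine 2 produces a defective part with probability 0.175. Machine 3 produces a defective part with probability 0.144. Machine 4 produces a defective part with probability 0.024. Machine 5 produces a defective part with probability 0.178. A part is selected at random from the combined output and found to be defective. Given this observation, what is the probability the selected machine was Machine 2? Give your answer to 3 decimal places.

P(defective|M1) = 0.179; P(defective|M2) = 0.175; P(defective|M3) = 0.144; P(defective|M4) = 0.024; P(defective|M5) = 0.178.
Prior × likelihood for each source: 0.2·0.179=0.03580, 0.2·0.175=0.03500, 0.2·0.144=0.02880, 0.2·0.024=0.004800, 0.2·0.178=0.03560. Summing gives P(defective) = 0.14000.
P(Machine 2 | defective) = 0.03500 / 0.14000 = 0.250.

Posterior probability ≈ 0.250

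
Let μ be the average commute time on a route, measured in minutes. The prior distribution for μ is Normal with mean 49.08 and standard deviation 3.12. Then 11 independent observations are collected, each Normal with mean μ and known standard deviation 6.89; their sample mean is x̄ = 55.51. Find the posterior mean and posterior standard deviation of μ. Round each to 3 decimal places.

Prior precision 1/τ₀² = 1/3.12² = 0.102728; data precision n/σ² = 11/6.89² = 0.231715.
Posterior precision = 0.102728 + 0.231715 = 0.334444, giving posterior SD = 1/√0.334444 = 1.729.
Posterior mean = (0.102728·49.08 + 0.231715·55.51) / 0.334444 = 53.535.

Posterior mean ≈ 53.535; posterior SD ≈ 1.729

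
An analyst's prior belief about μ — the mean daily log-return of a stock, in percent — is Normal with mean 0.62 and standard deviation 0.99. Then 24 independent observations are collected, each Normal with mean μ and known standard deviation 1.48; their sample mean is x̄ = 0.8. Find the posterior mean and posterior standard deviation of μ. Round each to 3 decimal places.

With known σ, the Normal prior is conjugate. Weight on the data is w = (n/σ²)/(n/σ² + 1/τ₀²) = 10.9569/(10.9569+1.02030) = 0.91481.
Posterior mean = w·x̄ + (1−w)·μ₀ = 0.91481·0.8 + 0.085187·0.62 = 0.785. Posterior variance = 1/(10.9569+1.02030) = 0.0834919, so SD = 0.289.

Posterior mean ≈ 0.785; posterior SD ≈ 0.289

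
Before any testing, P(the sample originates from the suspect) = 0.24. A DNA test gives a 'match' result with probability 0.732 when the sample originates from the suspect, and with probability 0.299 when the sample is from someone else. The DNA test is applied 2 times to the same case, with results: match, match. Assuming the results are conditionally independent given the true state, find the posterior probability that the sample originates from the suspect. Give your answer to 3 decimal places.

With H the event that the sample originates from the suspect, the joint likelihood of the observed sequence is P(data|H) = 0.732·0.732 = 0.53582 and P(data|¬H) = 0.299·0.299 = 0.089401.
Bayes: P(H|data) = 0.24·0.53582 / (0.24·0.53582 + 0.76·0.089401) = 0.12860/0.19654 = 0.6543.

Posterior P(H) ≈ 0.654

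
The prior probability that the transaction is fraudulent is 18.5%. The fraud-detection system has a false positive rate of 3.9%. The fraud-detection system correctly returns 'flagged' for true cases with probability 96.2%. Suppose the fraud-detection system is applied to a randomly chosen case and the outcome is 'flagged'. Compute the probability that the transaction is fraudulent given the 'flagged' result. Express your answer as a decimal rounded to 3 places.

Write H for 'the transaction is fraudulent'. Prior odds H:¬H = 0.185/0.815 = 0.22699. For the 'flagged' outcome, the likelihood ratio is 0.962/0.039 = 24.667.
Posterior odds = 0.22699 × 24.667 = 5.5992, so P(H|E) = 5.5992/(1+5.5992) = 0.848.

P(H | E) ≈ 0.848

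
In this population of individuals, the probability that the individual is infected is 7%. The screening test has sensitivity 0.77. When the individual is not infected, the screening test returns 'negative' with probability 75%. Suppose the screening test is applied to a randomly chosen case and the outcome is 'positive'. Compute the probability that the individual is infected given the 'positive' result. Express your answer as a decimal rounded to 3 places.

Write H for 'the individual is infected'. Prior odds H:¬H = 0.07/0.93 = 0.075269. For the 'positive' outcome, the likelihood ratio is 0.77/0.25 = 3.0800.
Posterior odds = 0.075269 × 3.0800 = 0.23183, so P(H|E) = 0.23183/(1+0.23183) = 0.188.

P(H | E) ≈ 0.188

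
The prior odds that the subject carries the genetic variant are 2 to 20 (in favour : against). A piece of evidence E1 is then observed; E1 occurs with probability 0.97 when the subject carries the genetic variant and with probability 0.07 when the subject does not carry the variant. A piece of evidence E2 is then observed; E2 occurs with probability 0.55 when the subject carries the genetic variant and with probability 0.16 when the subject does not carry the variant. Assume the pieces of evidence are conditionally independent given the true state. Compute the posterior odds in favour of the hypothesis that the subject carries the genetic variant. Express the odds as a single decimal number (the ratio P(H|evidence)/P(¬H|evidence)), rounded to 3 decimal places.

Prior odds = 2/20 = 0.10000. In log-odds, ln(0.10000) = -2.3026.
Add log likelihood ratios: ln(13.857) + ln(3.4375) = 3.8635.
Posterior log-odds = 1.5610, so posterior odds = exp(1.5610) = 4.7634.

Posterior odds ≈ 4.763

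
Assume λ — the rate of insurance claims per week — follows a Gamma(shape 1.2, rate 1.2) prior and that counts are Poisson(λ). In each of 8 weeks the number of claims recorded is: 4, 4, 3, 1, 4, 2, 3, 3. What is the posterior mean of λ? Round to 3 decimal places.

The Poisson likelihood adds the total count to the shape and the number of exposure periods to the rate. Here ∑xᵢ = 24 and n = 8, so shape 1.2→25.2 and rate 1.2→9.2.
E[λ | data] = 25.2/9.2 = 2.739.

Posterior mean ≈ 2.739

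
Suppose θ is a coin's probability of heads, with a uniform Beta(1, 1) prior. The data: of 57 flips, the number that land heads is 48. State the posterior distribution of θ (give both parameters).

The binomial likelihood is conjugate to the Beta prior: with 48 successes and 9 failures, the posterior is Beta(1+48, 1+9) = Beta(49, 10).

Posterior: Beta(49, 10)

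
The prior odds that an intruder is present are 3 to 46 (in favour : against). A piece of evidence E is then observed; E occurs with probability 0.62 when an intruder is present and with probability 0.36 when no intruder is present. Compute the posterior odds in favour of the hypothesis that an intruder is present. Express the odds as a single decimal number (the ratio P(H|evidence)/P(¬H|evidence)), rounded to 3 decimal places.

Posterior odds ≈ 0.112

Prior odds = 3/46 = 0.065217.
Likelihood ratio for E = 0.62/0.36 = 1.7222.
Posterior odds = prior odds × LR = 0.11232.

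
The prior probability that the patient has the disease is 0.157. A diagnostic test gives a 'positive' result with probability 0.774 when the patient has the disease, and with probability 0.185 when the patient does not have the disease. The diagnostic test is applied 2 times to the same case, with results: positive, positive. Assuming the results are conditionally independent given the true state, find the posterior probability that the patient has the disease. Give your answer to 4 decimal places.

Posterior P(H) ≈ 0.7653

Let H be the event that the patient has the disease; start with P(H) = 0.157. P('positive'|H) = 0.774, P('positive'|¬H) = 0.185.
Update on result 1 ('positive'): P(H) ← 0.774·0.1570 / (0.774·0.1570 + 0.185·0.8430) = 0.12152/0.27747 = 0.4379.
Update on result 2 ('positive'): P(H) ← 0.774·0.4379 / (0.774·0.4379 + 0.185·0.5621) = 0.33897/0.44295 = 0.7653.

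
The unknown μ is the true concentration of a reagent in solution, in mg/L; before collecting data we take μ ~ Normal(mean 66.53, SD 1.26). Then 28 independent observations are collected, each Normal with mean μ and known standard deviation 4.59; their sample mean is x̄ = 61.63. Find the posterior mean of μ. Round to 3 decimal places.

Posterior mean ≈ 63.206

Prior precision 1/τ₀² = 1/1.26² = 0.629882; data precision n/σ² = 28/4.59² = 1.32902.
Posterior precision = 0.629882 + 1.32902 = 1.95891.
Posterior mean = (0.629882·66.53 + 1.32902·61.63) / 1.95891 = 63.206.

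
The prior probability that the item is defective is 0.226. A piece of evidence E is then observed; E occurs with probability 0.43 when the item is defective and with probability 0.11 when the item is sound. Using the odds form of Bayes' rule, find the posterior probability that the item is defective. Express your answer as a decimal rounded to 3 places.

Prior odds = 0.226/(1−0.226) = 0.29199.
Likelihood ratio for E = 0.43/0.11 = 3.9091.
Posterior odds = prior odds × LR = 1.1414.
Posterior probability = odds/(1+odds) = 1.1414/2.1414 = 0.533.

Posterior probability ≈ 0.533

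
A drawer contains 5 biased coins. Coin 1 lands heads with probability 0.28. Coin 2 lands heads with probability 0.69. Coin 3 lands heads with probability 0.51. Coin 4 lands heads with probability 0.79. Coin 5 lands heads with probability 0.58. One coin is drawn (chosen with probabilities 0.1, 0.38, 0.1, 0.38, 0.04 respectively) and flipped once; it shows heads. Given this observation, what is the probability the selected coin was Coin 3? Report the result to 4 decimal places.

Tabulate prior·likelihood by source: [1] prior 0.1, lik 0.28, product 0.02800; [2] prior 0.38, lik 0.69, product 0.2622; [3] prior 0.1, lik 0.51, product 0.05100; [4] prior 0.38, lik 0.79, product 0.3002; [5] prior 0.04, lik 0.58, product 0.02320.
Normalizing constant = 0.66460; the posterior for Coin 3 is its product over the sum, 0.05100/0.66460 = 0.0767.

Posterior probability ≈ 0.0767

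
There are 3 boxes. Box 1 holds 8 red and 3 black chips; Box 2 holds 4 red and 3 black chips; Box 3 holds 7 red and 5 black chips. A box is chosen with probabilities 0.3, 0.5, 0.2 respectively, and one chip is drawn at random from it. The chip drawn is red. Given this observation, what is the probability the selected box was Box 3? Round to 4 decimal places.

Posterior probability ≈ 0.1880

Tabulate prior·likelihood by source: [1] prior 0.3, lik 0.7273, product 0.2182; [2] prior 0.5, lik 0.5714, product 0.2857; [3] prior 0.2, lik 0.5833, product 0.1167.
Normalizing constant = 0.62056; the posterior for Box 3 is its product over the sum, 0.1167/0.62056 = 0.1880.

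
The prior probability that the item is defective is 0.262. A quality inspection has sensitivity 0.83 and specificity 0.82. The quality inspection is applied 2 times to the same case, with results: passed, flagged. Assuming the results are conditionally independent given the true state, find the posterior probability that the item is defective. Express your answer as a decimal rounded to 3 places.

Posterior P(H) ≈ 0.253

Let H be the event that the item is defective; start with P(H) = 0.262. P('flagged'|H) = 0.83, P('flagged'|¬H) = 0.18.
Update on result 1 ('passed'): P(H) ← 0.17·0.2620 / (0.17·0.2620 + 0.82·0.7380) = 0.044540/0.64970 = 0.0686.
Update on result 2 ('flagged'): P(H) ← 0.83·0.0686 / (0.83·0.0686 + 0.18·0.9314) = 0.056900/0.22456 = 0.2534.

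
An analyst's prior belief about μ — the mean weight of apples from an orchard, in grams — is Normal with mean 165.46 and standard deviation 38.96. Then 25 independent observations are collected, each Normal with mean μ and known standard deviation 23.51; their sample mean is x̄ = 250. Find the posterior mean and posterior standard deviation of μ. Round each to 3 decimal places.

Posterior mean ≈ 248.786; posterior SD ≈ 4.668

Prior precision 1/τ₀² = 1/38.96² = 0.00065881; data precision n/σ² = 25/23.51² = 0.0452309.
Posterior precision = 0.00065881 + 0.0452309 = 0.0458897, giving posterior SD = 1/√0.0458897 = 4.668.
Posterior mean = (0.00065881·165.46 + 0.0452309·250) / 0.0458897 = 248.786.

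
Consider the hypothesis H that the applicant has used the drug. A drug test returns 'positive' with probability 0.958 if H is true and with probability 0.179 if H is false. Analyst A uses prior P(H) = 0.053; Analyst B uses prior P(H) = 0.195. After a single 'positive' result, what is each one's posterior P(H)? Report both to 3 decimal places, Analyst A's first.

Analyst A: 0.230; Analyst B: 0.565

The likelihood ratio for a 'positive' result is 0.958/0.179 = 5.3520.
Analyst A: prior odds 0.053/0.947 = 0.055966; posterior odds 0.29953; posterior probability 0.230.
Analyst B: prior odds 0.195/0.805 = 0.24224; posterior odds 1.2964; posterior probability 0.565.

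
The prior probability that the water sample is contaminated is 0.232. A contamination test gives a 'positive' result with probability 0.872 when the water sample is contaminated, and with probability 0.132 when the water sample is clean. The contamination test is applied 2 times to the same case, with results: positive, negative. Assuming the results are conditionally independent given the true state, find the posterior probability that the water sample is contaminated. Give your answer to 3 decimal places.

With H the event that the water sample is contaminated, the joint likelihood of the observed sequence is P(data|H) = 0.872·0.128 = 0.11162 and P(data|¬H) = 0.132·0.868 = 0.11458.
Bayes: P(H|data) = 0.232·0.11162 / (0.232·0.11162 + 0.768·0.11458) = 0.025895/0.11389 = 0.2274.

Posterior P(H) ≈ 0.227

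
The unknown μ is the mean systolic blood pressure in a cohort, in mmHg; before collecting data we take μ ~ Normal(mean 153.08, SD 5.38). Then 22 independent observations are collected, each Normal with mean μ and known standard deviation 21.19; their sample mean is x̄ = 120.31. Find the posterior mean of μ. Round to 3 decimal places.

Posterior mean ≈ 133.862

Prior precision 1/τ₀² = 1/5.38² = 0.0345490; data precision n/σ² = 22/21.19² = 0.0489960.
Posterior precision = 0.0345490 + 0.0489960 = 0.0835450.
Posterior mean = (0.0345490·153.08 + 0.0489960·120.31) / 0.0835450 = 133.862.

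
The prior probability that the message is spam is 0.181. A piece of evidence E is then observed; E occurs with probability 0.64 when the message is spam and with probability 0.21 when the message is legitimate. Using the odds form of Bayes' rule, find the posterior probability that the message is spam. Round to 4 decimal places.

Prior odds = 0.181/(1−0.181) = 0.22100. In log-odds, ln(0.22100) = -1.5096.
Add log likelihood ratio: ln(3.0476) = 1.1144.
Posterior log-odds = -0.39523, so posterior odds = exp(-0.39523) = 0.67353. Converting, P(H|E) = 0.67353/1.6735 = 0.4025.

Posterior probability ≈ 0.4025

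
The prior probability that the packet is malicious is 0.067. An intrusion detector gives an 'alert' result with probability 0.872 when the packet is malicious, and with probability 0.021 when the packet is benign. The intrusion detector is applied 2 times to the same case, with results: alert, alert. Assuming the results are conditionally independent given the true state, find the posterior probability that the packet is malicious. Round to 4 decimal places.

Posterior P(H) ≈ 0.9920

Let H be the event that the packet is malicious; start with P(H) = 0.067. P('alert'|H) = 0.872, P('alert'|¬H) = 0.021.
Update on result 1 ('alert'): P(H) ← 0.872·0.0670 / (0.872·0.0670 + 0.021·0.9330) = 0.058424/0.078017 = 0.7489.
Update on result 2 ('alert'): P(H) ← 0.872·0.7489 / (0.872·0.7489 + 0.021·0.2511) = 0.65301/0.65828 = 0.9920.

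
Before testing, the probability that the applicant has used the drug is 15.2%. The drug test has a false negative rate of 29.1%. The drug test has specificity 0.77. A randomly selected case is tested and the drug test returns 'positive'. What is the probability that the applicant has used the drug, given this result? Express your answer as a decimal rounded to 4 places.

P(H | E) ≈ 0.3559

Write H for 'the applicant has used the drug'. Prior odds H:¬H = 0.152/0.848 = 0.17925. For the 'positive' outcome, the likelihood ratio is 0.709/0.23 = 3.0826.
Posterior odds = 0.17925 × 3.0826 = 0.55254, so P(H|E) = 0.55254/(1+0.55254) = 0.3559.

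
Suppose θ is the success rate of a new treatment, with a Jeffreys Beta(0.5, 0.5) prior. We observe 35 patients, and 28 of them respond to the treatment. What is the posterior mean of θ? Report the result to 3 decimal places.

The binomial likelihood is conjugate to the Beta prior: with 28 successes and 7 failures, the posterior is Beta(0.5+28, 0.5+7) = Beta(28.5, 7.5).
Posterior mean = α/(α+β) = 28.5/36 = 0.792.

Posterior mean ≈ 0.792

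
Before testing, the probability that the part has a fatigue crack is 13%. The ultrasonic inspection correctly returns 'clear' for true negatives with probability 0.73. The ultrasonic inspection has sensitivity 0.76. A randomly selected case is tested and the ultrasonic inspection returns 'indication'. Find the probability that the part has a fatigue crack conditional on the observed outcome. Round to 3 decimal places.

Write H for 'the part has a fatigue crack'. Prior odds H:¬H = 0.13/0.87 = 0.14943. For the 'indication' outcome, the likelihood ratio is 0.76/0.27 = 2.8148.
Posterior odds = 0.14943 × 2.8148 = 0.42060, so P(H|E) = 0.42060/(1+0.42060) = 0.296.

P(H | E) ≈ 0.296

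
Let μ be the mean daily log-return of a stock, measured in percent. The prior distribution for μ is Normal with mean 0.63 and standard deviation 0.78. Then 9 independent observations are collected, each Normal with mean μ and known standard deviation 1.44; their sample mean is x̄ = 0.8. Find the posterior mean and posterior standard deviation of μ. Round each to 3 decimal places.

Posterior mean ≈ 0.753; posterior SD ≈ 0.409

With known σ, the Normal prior is conjugate. Weight on the data is w = (n/σ²)/(n/σ² + 1/τ₀²) = 4.34028/(4.34028+1.64366) = 0.72532.
Posterior mean = w·x̄ + (1−w)·μ₀ = 0.72532·0.8 + 0.27468·0.63 = 0.753. Posterior variance = 1/(4.34028+1.64366) = 0.167114, so SD = 0.409.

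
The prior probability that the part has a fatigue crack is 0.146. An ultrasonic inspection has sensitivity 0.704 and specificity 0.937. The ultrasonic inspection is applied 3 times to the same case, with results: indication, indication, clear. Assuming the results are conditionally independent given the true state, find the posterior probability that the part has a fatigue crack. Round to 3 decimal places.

Let H be the event that the part has a fatigue crack; start with P(H) = 0.146. P('indication'|H) = 0.704, P('indication'|¬H) = 0.063.
Update on result 1 ('indication'): P(H) ← 0.704·0.1460 / (0.704·0.1460 + 0.063·0.8540) = 0.10278/0.15659 = 0.6564.
Update on result 2 ('indication'): P(H) ← 0.704·0.6564 / (0.704·0.6564 + 0.063·0.3436) = 0.46211/0.48376 = 0.9553.
Update on result 3 ('clear'): P(H) ← 0.296·0.9553 / (0.296·0.9553 + 0.937·0.0447) = 0.28276/0.32468 = 0.8709.

Posterior P(H) ≈ 0.871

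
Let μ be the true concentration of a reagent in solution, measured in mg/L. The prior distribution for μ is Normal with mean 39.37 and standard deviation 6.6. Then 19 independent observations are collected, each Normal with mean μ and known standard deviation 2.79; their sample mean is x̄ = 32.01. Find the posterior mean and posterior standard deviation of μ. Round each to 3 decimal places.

With known σ, the Normal prior is conjugate. Weight on the data is w = (n/σ²)/(n/σ² + 1/τ₀²) = 2.44087/(2.44087+0.0229568) = 0.99068.
Posterior mean = w·x̄ + (1−w)·μ₀ = 0.99068·32.01 + 0.0093175·39.37 = 32.079. Posterior variance = 1/(2.44087+0.0229568) = 0.405872, so SD = 0.637.

Posterior mean ≈ 32.079; posterior SD ≈ 0.637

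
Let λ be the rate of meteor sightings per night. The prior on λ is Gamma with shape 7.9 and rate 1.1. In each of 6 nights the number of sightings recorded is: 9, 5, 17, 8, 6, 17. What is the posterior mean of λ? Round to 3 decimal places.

Posterior mean ≈ 9.845

The Poisson likelihood adds the total count to the shape and the number of exposure periods to the rate. Here ∑xᵢ = 62 and n = 6, so shape 7.9→69.9 and rate 1.1→7.1.
E[λ | data] = 69.9/7.1 = 9.845.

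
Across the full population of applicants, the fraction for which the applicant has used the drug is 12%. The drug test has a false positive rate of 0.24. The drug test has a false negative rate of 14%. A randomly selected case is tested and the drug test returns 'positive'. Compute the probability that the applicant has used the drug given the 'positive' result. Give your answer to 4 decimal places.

Write H for 'the applicant has used the drug'. Prior odds H:¬H = 0.12/0.88 = 0.13636. For the 'positive' outcome, the likelihood ratio is 0.86/0.24 = 3.5833.
Posterior odds = 0.13636 × 3.5833 = 0.48864, so P(H|E) = 0.48864/(1+0.48864) = 0.3282.

P(H | E) ≈ 0.3282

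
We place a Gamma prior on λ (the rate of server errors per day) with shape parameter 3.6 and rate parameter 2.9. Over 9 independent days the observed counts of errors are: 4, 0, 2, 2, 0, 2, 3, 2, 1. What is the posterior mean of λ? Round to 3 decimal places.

The Poisson likelihood adds the total count to the shape and the number of exposure periods to the rate. Here ∑xᵢ = 16 and n = 9, so shape 3.6→19.6 and rate 2.9→11.9.
E[λ | data] = 19.6/11.9 = 1.647.

Posterior mean ≈ 1.647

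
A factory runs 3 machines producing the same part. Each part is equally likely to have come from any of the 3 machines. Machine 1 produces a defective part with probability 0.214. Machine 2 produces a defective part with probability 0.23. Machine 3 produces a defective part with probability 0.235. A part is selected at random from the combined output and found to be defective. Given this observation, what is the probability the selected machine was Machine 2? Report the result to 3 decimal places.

P(defective|M1) = 0.214; P(defective|M2) = 0.23; P(defective|M3) = 0.235.
Prior × likelihood for each source: 0.333333·0.214=0.07133, 0.333333·0.23=0.07667, 0.333333·0.235=0.07833. Summing gives P(defective) = 0.22633.
P(Machine 2 | defective) = 0.07667 / 0.22633 = 0.339.

Posterior probability ≈ 0.339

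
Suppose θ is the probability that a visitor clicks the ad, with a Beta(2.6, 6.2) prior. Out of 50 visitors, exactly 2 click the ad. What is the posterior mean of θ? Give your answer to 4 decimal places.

The binomial likelihood is conjugate to the Beta prior: with 2 successes and 48 failures, the posterior is Beta(2.6+2, 6.2+48) = Beta(4.6, 54.2).
Posterior mean = α/(α+β) = 4.6/58.8 = 0.0782.

Posterior mean ≈ 0.0782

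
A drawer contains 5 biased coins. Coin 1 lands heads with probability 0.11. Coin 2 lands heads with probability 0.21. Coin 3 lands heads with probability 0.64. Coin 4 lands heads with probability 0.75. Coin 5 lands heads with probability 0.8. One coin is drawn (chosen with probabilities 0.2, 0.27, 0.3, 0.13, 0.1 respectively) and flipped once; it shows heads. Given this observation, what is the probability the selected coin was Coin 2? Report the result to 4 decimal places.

Posterior probability ≈ 0.1265

P(heads|C1) = 0.11; P(heads|C2) = 0.21; P(heads|C3) = 0.64; P(heads|C4) = 0.75; P(heads|C5) = 0.8.
Prior × likelihood for each source: 0.2·0.11=0.02200, 0.27·0.21=0.05670, 0.3·0.64=0.1920, 0.13·0.75=0.09750, 0.1·0.8=0.08000. Summing gives P(heads) = 0.44820.
P(Coin 2 | heads) = 0.05670 / 0.44820 = 0.1265.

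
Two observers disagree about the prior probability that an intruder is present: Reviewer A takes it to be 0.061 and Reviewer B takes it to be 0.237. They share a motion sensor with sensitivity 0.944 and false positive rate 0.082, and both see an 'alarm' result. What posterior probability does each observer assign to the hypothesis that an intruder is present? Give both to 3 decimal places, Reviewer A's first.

The likelihood ratio for an 'alarm' result is 0.944/0.082 = 11.512.
Reviewer A: prior odds 0.061/0.939 = 0.064963; posterior odds 0.74786; posterior probability 0.428.
Reviewer B: prior odds 0.237/0.763 = 0.31062; posterior odds 3.5759; posterior probability 0.781.

Reviewer A: 0.428; Reviewer B: 0.781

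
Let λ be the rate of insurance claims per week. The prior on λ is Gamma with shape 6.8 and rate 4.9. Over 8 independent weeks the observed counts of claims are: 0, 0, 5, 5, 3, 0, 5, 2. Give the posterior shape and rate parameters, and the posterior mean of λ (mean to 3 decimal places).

Posterior: Gamma(shape=26.8, rate=12.9); mean ≈ 2.078

The Poisson likelihood adds the total count to the shape and the number of exposure periods to the rate. Here ∑xᵢ = 20 and n = 8, so shape 6.8→26.8 and rate 4.9→12.9.
E[λ | data] = 26.8/12.9 = 2.078.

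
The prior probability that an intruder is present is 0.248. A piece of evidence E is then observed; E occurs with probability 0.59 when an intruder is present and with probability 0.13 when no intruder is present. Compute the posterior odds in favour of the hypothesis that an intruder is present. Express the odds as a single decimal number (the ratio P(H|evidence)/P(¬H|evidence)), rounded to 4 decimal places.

Posterior odds ≈ 1.4967

Prior odds = 0.248/(1−0.248) = 0.32979. In log-odds, ln(0.32979) = -1.1093.
Add log likelihood ratio: ln(4.5385) = 1.5126.
Posterior log-odds = 0.40328, so posterior odds = exp(0.40328) = 1.4967.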